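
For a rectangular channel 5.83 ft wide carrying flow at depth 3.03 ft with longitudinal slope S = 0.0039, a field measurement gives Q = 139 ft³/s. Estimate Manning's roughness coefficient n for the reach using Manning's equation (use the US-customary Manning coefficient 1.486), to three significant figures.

0.0154

A = b·y = 5.83 × 3.03 = 17.66 ft²
P = b + 2y = 5.83 + 2×3.03 = 11.89 ft
R = A/P = 17.66/11.89 = 1.486 ft
n = (1.486/Q)·A·R^(2/3)·S^(1/2) = (1.486/139) × 17.66 × 1.302 × 0.06245 = 0.01536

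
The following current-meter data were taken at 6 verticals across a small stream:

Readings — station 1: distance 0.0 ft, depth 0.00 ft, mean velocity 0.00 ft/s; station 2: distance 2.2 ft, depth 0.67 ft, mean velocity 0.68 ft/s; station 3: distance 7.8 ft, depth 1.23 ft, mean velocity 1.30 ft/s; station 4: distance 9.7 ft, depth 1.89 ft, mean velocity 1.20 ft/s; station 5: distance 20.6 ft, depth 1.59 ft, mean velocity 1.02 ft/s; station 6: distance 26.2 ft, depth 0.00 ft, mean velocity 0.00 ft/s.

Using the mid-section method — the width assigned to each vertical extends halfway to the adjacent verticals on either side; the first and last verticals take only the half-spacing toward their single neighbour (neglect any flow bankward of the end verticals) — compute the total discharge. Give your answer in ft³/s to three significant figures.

35.7 ft³/s

w_2 = (7.8 − 0.0)/2 = 3.9 ft; q_2 = 0.68 × 0.67 × 3.9 = 1.777 ft³/s
w_3 = (9.7 − 2.2)/2 = 3.75 ft; q_3 = 1.30 × 1.23 × 3.75 = 5.996 ft³/s
w_4 = (20.6 − 7.8)/2 = 6.4 ft; q_4 = 1.20 × 1.89 × 6.4 = 14.52 ft³/s
w_5 = (26.2 − 9.7)/2 = 8.25 ft; q_5 = 1.02 × 1.59 × 8.25 = 13.38 ft³/s
Stations 1, 6 contribute zero (depth or velocity is 0).
Q = Σ qᵢ = 35.67 ft³/s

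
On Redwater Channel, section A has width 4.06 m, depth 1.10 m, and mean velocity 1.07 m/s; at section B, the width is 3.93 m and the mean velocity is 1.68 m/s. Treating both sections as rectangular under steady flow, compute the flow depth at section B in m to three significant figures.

Q = A₁V₁ = (4.06×1.10) × 1.07 = 4.779 m³/s
d₂ = Q/(b₂ V₂) = 4.779/(3.93×1.68) = 0.7238 m

0.724 m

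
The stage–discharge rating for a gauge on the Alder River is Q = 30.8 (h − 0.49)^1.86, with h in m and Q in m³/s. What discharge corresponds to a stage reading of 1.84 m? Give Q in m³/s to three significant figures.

Q = 30.8 × (1.84 − 0.49)^1.86 = 30.8 × 1.35^1.86 = 53.82 m³/s

53.8 m³/s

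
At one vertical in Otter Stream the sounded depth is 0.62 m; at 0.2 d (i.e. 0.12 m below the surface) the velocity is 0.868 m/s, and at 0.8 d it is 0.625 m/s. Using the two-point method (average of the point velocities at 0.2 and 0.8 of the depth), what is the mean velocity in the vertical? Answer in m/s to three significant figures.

0.747 m/s

v̄ = (0.868 + 0.625) / 2 = 0.7465 m/s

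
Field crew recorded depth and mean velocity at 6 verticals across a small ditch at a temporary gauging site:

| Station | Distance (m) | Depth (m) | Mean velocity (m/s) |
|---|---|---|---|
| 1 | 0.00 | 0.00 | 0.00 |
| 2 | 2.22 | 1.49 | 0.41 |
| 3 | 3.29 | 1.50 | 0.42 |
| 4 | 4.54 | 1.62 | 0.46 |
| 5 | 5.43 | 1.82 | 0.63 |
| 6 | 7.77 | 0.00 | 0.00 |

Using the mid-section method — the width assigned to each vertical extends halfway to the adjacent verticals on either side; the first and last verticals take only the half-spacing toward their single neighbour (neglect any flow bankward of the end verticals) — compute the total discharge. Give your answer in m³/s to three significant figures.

4.38 m³/s

w_2 = (3.29 − 0.00)/2 = 1.645 m; q_2 = 0.41 × 1.49 × 1.645 = 1.005 m³/s
w_3 = (4.54 − 2.22)/2 = 1.16 m; q_3 = 0.42 × 1.50 × 1.16 = 0.7308 m³/s
w_4 = (5.43 − 3.29)/2 = 1.07 m; q_4 = 0.46 × 1.62 × 1.07 = 0.7974 m³/s
w_5 = (7.77 − 4.54)/2 = 1.615 m; q_5 = 0.63 × 1.82 × 1.615 = 1.852 m³/s
Stations 1, 6 contribute zero (depth or velocity is 0).
Q = Σ qᵢ = 4.385 m³/s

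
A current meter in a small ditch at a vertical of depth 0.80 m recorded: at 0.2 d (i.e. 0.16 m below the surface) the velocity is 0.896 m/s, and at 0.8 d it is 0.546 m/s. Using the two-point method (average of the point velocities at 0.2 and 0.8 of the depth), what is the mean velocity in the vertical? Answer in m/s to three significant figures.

v̄ = (0.896 + 0.546) / 2 = 0.7210 m/s

0.721 m/s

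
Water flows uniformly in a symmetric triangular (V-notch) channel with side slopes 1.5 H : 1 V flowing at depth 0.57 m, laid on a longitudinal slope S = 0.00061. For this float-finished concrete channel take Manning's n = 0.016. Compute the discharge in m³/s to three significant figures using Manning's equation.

0.288 m³/s

A = z·y² = 1.5×0.57² = 0.4874 m²
P = 2y√(1+z²) = 2×0.57×√(1+1.5²) = 2.055 m
R = A/P = 0.4874/2.055 = 0.2371 m
Q = (1/n)·A·R^(2/3)·S^(1/2) = (1/0.016) × 0.4874 × 0.2371^(2/3) × 0.00061^(1/2) = 0.2882 m³/s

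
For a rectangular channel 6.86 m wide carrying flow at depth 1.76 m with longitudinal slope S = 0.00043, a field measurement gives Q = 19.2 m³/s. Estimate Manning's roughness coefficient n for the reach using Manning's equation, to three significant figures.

A = b·y = 6.86 × 1.76 = 12.07 m²
P = b + 2y = 6.86 + 2×1.76 = 10.38 m
R = A/P = 12.07/10.38 = 1.163 m
n = (1/Q)·A·R^(2/3)·S^(1/2) = (1/19.2) × 12.07 × 1.106 × 0.02074 = 0.01442

0.0144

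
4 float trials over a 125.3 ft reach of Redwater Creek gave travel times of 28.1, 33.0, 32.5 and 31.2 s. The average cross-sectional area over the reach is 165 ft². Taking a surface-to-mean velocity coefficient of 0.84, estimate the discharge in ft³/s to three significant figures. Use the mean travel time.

557 ft³/s

t̄ = (28.1 + 33.0 + 32.5 + 31.2) / 4 = 31.2 s
v_surface = L / t̄ = 125.3 / 31.2 = 4.016 ft/s
v_mean = 0.84 × 4.016 = 3.373 ft/s
Q = A × v_mean = 165 × 3.373 = 556.6 ft³/s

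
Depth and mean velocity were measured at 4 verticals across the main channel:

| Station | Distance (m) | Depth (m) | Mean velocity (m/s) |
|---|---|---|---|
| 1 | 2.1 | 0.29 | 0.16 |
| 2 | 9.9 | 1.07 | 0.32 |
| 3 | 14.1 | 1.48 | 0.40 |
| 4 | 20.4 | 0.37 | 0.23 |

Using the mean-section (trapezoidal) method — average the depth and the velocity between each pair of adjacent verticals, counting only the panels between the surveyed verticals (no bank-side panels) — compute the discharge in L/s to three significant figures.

Panel 1-2: Δb = 7.8 m, d̄ = (0.29+1.07)/2 = 0.68, v̄ = (0.16+0.32)/2 = 0.24 → q = 7.8×0.68×0.24 = 1.273 m³/s
Panel 2-3: Δb = 4.2 m, d̄ = (1.07+1.48)/2 = 1.275, v̄ = (0.32+0.40)/2 = 0.36 → q = 4.2×1.275×0.36 = 1.928 m³/s
Panel 3-4: Δb = 6.3 m, d̄ = (1.48+0.37)/2 = 0.925, v̄ = (0.40+0.23)/2 = 0.315 → q = 6.3×0.925×0.315 = 1.836 m³/s
Q = Σ q = 5.036 m³/s
= 5.036 × 1000 = 5036 L/s

5040 L/s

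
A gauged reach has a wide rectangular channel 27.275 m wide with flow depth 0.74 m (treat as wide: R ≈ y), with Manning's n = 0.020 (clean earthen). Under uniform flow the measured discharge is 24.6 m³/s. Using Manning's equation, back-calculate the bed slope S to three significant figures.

A = b·y = 27.275 × 0.74 = 20.18 m²
Wide channel: R ≈ y = 0.74 m
S = (Q·n / (1·A·R^(2/3)))² = (24.6×0.020 / (1×20.18×0.8181))² = 0.0008878

0.000888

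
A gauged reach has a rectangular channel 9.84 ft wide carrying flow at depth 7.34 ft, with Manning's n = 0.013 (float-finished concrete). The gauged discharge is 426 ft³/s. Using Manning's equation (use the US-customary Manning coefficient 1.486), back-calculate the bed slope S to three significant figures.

A = b·y = 9.84 × 7.34 = 72.23 ft²
P = b + 2y = 9.84 + 2×7.34 = 24.52 ft
R = A/P = 72.23/24.52 = 2.946 ft
S = (Q·n / (1.486·A·R^(2/3)))² = (426×0.013 / (1.486×72.23×2.055))² = 0.0006306

0.000631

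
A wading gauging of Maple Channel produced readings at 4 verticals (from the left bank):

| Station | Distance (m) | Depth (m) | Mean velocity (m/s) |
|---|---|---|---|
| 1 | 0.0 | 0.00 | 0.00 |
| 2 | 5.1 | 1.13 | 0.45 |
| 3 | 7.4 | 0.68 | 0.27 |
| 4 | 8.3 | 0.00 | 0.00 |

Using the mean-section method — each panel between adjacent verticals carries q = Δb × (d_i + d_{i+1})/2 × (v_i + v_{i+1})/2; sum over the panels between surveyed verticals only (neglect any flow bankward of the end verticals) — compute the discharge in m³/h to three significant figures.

Panel 1-2: Δb = 5.1 m, d̄ = (0.00+1.13)/2 = 0.565, v̄ = (0.00+0.45)/2 = 0.225 → q = 5.1×0.565×0.225 = 0.6483 m³/s
Panel 2-3: Δb = 2.3 m, d̄ = (1.13+0.68)/2 = 0.905, v̄ = (0.45+0.27)/2 = 0.36 → q = 2.3×0.905×0.36 = 0.7493 m³/s
Panel 3-4: Δb = 0.9 m, d̄ = (0.68+0.00)/2 = 0.34, v̄ = (0.27+0.00)/2 = 0.135 → q = 0.9×0.34×0.135 = 0.04131 m³/s
Q = Σ q = 1.439 m³/s
= 1.439 × 3600 = 5180 m³/h

5180 m³/h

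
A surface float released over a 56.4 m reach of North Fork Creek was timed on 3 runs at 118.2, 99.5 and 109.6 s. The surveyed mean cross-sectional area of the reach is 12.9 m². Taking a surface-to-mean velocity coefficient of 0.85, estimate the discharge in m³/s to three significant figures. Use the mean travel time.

t̄ = (118.2 + 99.5 + 109.6) / 3 = 109.1 s
v_surface = L / t̄ = 56.4 / 109.1 = 0.5170 m/s
v_mean = 0.85 × 0.5170 = 0.4394 m/s
Q = A × v_mean = 12.9 × 0.4394 = 5.668 m³/s

5.67 m³/s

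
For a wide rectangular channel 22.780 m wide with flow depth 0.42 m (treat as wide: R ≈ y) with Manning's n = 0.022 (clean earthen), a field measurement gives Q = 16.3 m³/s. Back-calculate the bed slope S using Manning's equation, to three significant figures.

0.00447

A = b·y = 22.780 × 0.42 = 9.568 m²
Wide channel: R ≈ y = 0.42 m
S = (Q·n / (1·A·R^(2/3)))² = (16.3×0.022 / (1×9.568×0.5608))² = 0.004466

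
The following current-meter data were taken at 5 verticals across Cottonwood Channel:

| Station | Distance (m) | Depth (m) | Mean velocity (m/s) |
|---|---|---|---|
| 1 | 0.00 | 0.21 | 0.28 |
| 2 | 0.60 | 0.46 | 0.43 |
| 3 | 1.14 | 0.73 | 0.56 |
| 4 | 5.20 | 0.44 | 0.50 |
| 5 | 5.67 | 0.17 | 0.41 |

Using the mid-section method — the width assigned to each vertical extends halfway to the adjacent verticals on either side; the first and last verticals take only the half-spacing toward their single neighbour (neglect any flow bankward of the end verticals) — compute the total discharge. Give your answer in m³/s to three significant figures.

1.59 m³/s

w_1 = (0.60 − 0.00)/2 = 0.3 m; q_1 = 0.28 × 0.21 × 0.3 = 0.01764 m³/s
w_2 = (1.14 − 0.00)/2 = 0.57 m; q_2 = 0.43 × 0.46 × 0.57 = 0.1127 m³/s
w_3 = (5.20 − 0.60)/2 = 2.3 m; q_3 = 0.56 × 0.73 × 2.3 = 0.9402 m³/s
w_4 = (5.67 − 1.14)/2 = 2.265 m; q_4 = 0.50 × 0.44 × 2.265 = 0.4983 m³/s
w_5 = (5.67 − 5.20)/2 = 0.235 m; q_5 = 0.41 × 0.17 × 0.235 = 0.01638 m³/s
Q = Σ qᵢ = 1.585 m³/s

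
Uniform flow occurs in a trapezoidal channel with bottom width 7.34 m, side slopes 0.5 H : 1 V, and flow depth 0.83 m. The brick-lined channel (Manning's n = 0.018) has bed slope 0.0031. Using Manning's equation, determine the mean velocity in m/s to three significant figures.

2.44 m/s

A = (b + z·y)·y = (7.34 + 0.5×0.83)×0.83 = 6.437 m²
P = b + 2y√(1+z²) = 7.34 + 2×0.83×√(1+0.5²) = 9.196 m
R = A/P = 6.437/9.196 = 0.6999 m
Q = (1/n)·A·R^(2/3)·S^(1/2) = (1/0.018) × 6.437 × 0.6999^(2/3) × 0.0031^(1/2) = 15.70 m³/s
V = Q/A = 15.70/6.437 = 2.438 m/s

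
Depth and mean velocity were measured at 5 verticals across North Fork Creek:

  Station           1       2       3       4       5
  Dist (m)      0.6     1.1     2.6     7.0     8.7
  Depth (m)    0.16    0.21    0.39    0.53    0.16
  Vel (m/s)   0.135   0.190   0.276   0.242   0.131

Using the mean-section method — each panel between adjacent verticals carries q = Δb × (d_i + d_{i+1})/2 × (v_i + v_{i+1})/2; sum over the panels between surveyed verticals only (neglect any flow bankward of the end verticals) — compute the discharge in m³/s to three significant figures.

0.753 m³/s

Panel 1-2: Δb = 0.5 m, d̄ = (0.16+0.21)/2 = 0.185, v̄ = (0.135+0.190)/2 = 0.1625 → q = 0.5×0.185×0.1625 = 0.01503 m³/s
Panel 2-3: Δb = 1.5 m, d̄ = (0.21+0.39)/2 = 0.3, v̄ = (0.190+0.276)/2 = 0.233 → q = 1.5×0.3×0.233 = 0.1049 m³/s
Panel 3-4: Δb = 4.4 m, d̄ = (0.39+0.53)/2 = 0.46, v̄ = (0.276+0.242)/2 = 0.259 → q = 4.4×0.46×0.259 = 0.5242 m³/s
Panel 4-5: Δb = 1.7 m, d̄ = (0.53+0.16)/2 = 0.345, v̄ = (0.242+0.131)/2 = 0.1865 → q = 1.7×0.345×0.1865 = 0.1094 m³/s
Q = Σ q = 0.7535 m³/s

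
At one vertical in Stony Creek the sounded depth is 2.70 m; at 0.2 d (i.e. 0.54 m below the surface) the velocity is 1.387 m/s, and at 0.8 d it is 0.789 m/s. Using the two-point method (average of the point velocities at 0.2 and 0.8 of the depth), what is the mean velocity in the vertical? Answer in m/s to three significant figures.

v̄ = (1.387 + 0.789) / 2 = 1.088 m/s

1.09 m/s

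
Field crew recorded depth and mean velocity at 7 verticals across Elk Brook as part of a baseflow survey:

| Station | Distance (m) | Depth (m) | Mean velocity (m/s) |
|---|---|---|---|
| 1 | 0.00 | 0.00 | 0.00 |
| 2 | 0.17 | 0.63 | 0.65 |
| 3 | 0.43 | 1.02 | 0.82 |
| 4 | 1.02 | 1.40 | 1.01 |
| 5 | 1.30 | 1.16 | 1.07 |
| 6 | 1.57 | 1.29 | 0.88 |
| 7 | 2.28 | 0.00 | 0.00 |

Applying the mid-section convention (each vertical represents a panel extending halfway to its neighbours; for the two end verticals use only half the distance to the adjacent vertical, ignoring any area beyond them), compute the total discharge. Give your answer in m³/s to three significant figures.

w_2 = (0.43 − 0.00)/2 = 0.215 m; q_2 = 0.65 × 0.63 × 0.215 = 0.08804 m³/s
w_3 = (1.02 − 0.17)/2 = 0.425 m; q_3 = 0.82 × 1.02 × 0.425 = 0.3555 m³/s
w_4 = (1.30 − 0.43)/2 = 0.435 m; q_4 = 1.01 × 1.40 × 0.435 = 0.6151 m³/s
w_5 = (1.57 − 1.02)/2 = 0.275 m; q_5 = 1.07 × 1.16 × 0.275 = 0.3413 m³/s
w_6 = (2.28 − 1.30)/2 = 0.49 m; q_6 = 0.88 × 1.29 × 0.49 = 0.5562 m³/s
Stations 1, 7 contribute zero (depth or velocity is 0).
Q = Σ qᵢ = 1.956 m³/s

1.96 m³/s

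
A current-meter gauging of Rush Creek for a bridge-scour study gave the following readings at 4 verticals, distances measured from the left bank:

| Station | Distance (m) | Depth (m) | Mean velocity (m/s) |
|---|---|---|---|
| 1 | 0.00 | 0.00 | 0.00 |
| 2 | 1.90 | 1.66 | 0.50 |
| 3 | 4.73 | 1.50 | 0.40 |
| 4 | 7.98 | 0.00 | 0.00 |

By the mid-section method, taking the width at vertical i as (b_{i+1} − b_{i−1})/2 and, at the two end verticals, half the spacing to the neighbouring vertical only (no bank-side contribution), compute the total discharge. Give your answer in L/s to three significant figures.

3790 L/s

w_2 = (4.73 − 0.00)/2 = 2.365 m; q_2 = 0.50 × 1.66 × 2.365 = 1.963 m³/s
w_3 = (7.98 − 1.90)/2 = 3.04 m; q_3 = 0.40 × 1.50 × 3.04 = 1.824 m³/s
Stations 1, 4 contribute zero (depth or velocity is 0).
Q = Σ qᵢ = 3.787 m³/s
= 3.787 × 1000 = 3787 L/s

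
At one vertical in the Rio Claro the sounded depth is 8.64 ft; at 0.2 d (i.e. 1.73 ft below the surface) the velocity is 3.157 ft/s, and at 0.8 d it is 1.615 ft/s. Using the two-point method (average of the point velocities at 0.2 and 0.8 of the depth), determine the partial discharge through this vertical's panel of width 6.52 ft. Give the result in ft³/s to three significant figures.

134 ft³/s

v̄ = (3.157 + 1.615) / 2 = 2.386 ft/s
q = v̄ × d × w = 2.386 × 8.64 × 6.52 = 134.4 ft³/s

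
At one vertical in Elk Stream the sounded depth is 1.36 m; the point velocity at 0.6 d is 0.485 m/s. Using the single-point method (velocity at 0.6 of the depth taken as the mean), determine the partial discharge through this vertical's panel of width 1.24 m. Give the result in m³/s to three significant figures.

0.818 m³/s

v̄ = v₀.₆ = 0.485 m/s
q = v̄ × d × w = 0.4850 × 1.36 × 1.24 = 0.8179 m³/s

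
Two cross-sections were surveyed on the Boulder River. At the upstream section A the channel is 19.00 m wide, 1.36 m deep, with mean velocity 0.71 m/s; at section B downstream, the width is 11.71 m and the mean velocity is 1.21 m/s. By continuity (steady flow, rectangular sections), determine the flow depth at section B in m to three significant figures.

Q = A₁V₁ = (19.00×1.36) × 0.71 = 18.35 m³/s
d₂ = Q/(b₂ V₂) = 18.35/(11.71×1.21) = 1.295 m

1.29 m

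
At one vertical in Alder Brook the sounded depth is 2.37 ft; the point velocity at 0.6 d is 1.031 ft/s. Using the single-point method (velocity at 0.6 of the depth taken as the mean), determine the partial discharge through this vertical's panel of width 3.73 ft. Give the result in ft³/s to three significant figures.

v̄ = v₀.₆ = 1.031 ft/s
q = v̄ × d × w = 1.031 × 2.37 × 3.73 = 9.114 ft³/s

9.11 ft³/s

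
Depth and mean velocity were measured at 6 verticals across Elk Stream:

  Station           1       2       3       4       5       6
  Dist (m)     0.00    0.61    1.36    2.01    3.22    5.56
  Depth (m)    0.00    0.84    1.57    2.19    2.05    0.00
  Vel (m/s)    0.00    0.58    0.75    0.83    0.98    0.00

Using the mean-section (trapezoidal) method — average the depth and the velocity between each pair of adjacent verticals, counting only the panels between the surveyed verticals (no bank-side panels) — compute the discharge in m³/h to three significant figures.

18500 m³/h

Panel 1-2: Δb = 0.61 m, d̄ = (0.00+0.84)/2 = 0.42, v̄ = (0.00+0.58)/2 = 0.29 → q = 0.61×0.42×0.29 = 0.07430 m³/s
Panel 2-3: Δb = 0.75 m, d̄ = (0.84+1.57)/2 = 1.205, v̄ = (0.58+0.75)/2 = 0.665 → q = 0.75×1.205×0.665 = 0.6010 m³/s
Panel 3-4: Δb = 0.65 m, d̄ = (1.57+2.19)/2 = 1.88, v̄ = (0.75+0.83)/2 = 0.79 → q = 0.65×1.88×0.79 = 0.9654 m³/s
Panel 4-5: Δb = 1.21 m, d̄ = (2.19+2.05)/2 = 2.12, v̄ = (0.83+0.98)/2 = 0.905 → q = 1.21×2.12×0.905 = 2.322 m³/s
Panel 5-6: Δb = 2.34 m, d̄ = (2.05+0.00)/2 = 1.025, v̄ = (0.98+0.00)/2 = 0.49 → q = 2.34×1.025×0.49 = 1.175 m³/s
Q = Σ q = 5.137 m³/s
= 5.137 × 3600 = 18490 m³/h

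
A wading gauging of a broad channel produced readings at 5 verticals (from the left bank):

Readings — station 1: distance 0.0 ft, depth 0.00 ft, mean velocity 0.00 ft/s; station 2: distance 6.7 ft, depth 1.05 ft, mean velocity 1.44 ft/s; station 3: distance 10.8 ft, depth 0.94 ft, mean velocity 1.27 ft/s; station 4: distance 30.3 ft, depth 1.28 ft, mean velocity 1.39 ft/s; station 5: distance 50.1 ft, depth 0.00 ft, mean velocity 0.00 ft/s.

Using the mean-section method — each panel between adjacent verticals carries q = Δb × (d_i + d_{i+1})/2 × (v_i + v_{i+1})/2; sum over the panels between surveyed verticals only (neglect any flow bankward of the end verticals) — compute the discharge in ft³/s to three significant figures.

Panel 1-2: Δb = 6.7 ft, d̄ = (0.00+1.05)/2 = 0.525, v̄ = (0.00+1.44)/2 = 0.72 → q = 6.7×0.525×0.72 = 2.533 ft³/s
Panel 2-3: Δb = 4.1 ft, d̄ = (1.05+0.94)/2 = 0.995, v̄ = (1.44+1.27)/2 = 1.355 → q = 4.1×0.995×1.355 = 5.528 ft³/s
Panel 3-4: Δb = 19.5 ft, d̄ = (0.94+1.28)/2 = 1.11, v̄ = (1.27+1.39)/2 = 1.33 → q = 19.5×1.11×1.33 = 28.79 ft³/s
Panel 4-5: Δb = 19.8 ft, d̄ = (1.28+0.00)/2 = 0.64, v̄ = (1.39+0.00)/2 = 0.695 → q = 19.8×0.64×0.695 = 8.807 ft³/s
Q = Σ q = 45.66 ft³/s

45.7 ft³/s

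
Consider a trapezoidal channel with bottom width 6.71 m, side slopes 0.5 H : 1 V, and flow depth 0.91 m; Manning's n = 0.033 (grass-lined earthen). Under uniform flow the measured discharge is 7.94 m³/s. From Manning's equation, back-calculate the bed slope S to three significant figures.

A = (b + z·y)·y = (6.71 + 0.5×0.91)×0.91 = 6.520 m²
P = b + 2y√(1+z²) = 6.71 + 2×0.91×√(1+0.5²) = 8.745 m
R = A/P = 6.520/8.745 = 0.7456 m
S = (Q·n / (1·A·R^(2/3)))² = (7.94×0.033 / (1×6.520×0.8223))² = 0.002389

0.00239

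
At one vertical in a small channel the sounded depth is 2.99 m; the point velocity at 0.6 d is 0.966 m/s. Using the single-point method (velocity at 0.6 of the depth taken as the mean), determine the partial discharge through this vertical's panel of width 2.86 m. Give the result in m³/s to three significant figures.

v̄ = v₀.₆ = 0.966 m/s
q = v̄ × d × w = 0.9660 × 2.99 × 2.86 = 8.261 m³/s

8.26 m³/s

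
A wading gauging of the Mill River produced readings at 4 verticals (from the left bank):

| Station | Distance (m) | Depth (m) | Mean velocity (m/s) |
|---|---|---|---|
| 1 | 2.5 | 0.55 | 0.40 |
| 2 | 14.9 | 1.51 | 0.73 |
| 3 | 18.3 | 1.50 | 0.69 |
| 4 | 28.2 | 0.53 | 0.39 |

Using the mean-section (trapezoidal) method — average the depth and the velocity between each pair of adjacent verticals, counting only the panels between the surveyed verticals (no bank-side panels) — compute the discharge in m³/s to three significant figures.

Panel 1-2: Δb = 12.4 m, d̄ = (0.55+1.51)/2 = 1.03, v̄ = (0.40+0.73)/2 = 0.565 → q = 12.4×1.03×0.565 = 7.216 m³/s
Panel 2-3: Δb = 3.4 m, d̄ = (1.51+1.50)/2 = 1.505, v̄ = (0.73+0.69)/2 = 0.71 → q = 3.4×1.505×0.71 = 3.633 m³/s
Panel 3-4: Δb = 9.9 m, d̄ = (1.50+0.53)/2 = 1.015, v̄ = (0.69+0.39)/2 = 0.54 → q = 9.9×1.015×0.54 = 5.426 m³/s
Q = Σ q = 16.28 m³/s

16.3 m³/s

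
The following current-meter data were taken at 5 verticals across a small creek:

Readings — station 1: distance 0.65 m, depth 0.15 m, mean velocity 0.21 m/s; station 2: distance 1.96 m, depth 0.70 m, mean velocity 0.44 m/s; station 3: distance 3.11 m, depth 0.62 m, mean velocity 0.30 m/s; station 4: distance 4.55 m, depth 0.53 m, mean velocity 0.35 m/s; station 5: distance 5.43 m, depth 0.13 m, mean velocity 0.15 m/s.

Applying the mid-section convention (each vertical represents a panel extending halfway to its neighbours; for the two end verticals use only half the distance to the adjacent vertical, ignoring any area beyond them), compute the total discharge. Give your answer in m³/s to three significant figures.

0.864 m³/s

w_1 = (1.96 − 0.65)/2 = 0.655 m; q_1 = 0.21 × 0.15 × 0.655 = 0.02063 m³/s
w_2 = (3.11 − 0.65)/2 = 1.23 m; q_2 = 0.44 × 0.70 × 1.23 = 0.3788 m³/s
w_3 = (4.55 − 1.96)/2 = 1.295 m; q_3 = 0.30 × 0.62 × 1.295 = 0.2409 m³/s
w_4 = (5.43 − 3.11)/2 = 1.16 m; q_4 = 0.35 × 0.53 × 1.16 = 0.2152 m³/s
w_5 = (5.43 − 4.55)/2 = 0.44 m; q_5 = 0.15 × 0.13 × 0.44 = 0.008580 m³/s
Q = Σ qᵢ = 0.8641 m³/s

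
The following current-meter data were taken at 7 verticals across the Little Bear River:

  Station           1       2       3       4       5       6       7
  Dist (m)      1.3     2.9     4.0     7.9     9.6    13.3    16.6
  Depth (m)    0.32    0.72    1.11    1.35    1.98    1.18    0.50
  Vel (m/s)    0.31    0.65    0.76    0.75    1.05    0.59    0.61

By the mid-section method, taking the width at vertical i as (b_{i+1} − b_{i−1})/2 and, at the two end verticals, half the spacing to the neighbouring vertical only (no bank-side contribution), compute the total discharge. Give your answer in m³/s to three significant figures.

14.2 m³/s

w_1 = (2.9 − 1.3)/2 = 0.8 m; q_1 = 0.31 × 0.32 × 0.8 = 0.07936 m³/s
w_2 = (4.0 − 1.3)/2 = 1.35 m; q_2 = 0.65 × 0.72 × 1.35 = 0.6318 m³/s
w_3 = (7.9 − 2.9)/2 = 2.5 m; q_3 = 0.76 × 1.11 × 2.5 = 2.109 m³/s
w_4 = (9.6 − 4.0)/2 = 2.8 m; q_4 = 0.75 × 1.35 × 2.8 = 2.835 m³/s
w_5 = (13.3 − 7.9)/2 = 2.7 m; q_5 = 1.05 × 1.98 × 2.7 = 5.613 m³/s
w_6 = (16.6 − 9.6)/2 = 3.5 m; q_6 = 0.59 × 1.18 × 3.5 = 2.437 m³/s
w_7 = (16.6 − 13.3)/2 = 1.65 m; q_7 = 0.61 × 0.50 × 1.65 = 0.5033 m³/s
Q = Σ qᵢ = 14.21 m³/s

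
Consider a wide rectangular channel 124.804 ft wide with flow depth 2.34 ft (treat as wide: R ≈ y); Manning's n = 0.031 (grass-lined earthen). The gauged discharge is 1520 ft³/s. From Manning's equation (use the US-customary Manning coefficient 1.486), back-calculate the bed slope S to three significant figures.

0.00379

A = b·y = 124.804 × 2.34 = 292.0 ft²
Wide channel: R ≈ y = 2.34 ft
S = (Q·n / (1.486·A·R^(2/3)))² = (1520×0.031 / (1.486×292.0×1.763))² = 0.003795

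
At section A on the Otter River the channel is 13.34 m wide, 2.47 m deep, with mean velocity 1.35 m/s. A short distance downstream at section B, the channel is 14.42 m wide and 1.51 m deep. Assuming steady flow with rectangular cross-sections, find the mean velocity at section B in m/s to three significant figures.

2.04 m/s

Q = A₁V₁ = (13.34×2.47) × 1.35 = 44.48 m³/s
A₂ = 14.42 × 1.51 = 21.77 m²
V₂ = Q/A₂ = 44.48/21.77 = 2.043 m/s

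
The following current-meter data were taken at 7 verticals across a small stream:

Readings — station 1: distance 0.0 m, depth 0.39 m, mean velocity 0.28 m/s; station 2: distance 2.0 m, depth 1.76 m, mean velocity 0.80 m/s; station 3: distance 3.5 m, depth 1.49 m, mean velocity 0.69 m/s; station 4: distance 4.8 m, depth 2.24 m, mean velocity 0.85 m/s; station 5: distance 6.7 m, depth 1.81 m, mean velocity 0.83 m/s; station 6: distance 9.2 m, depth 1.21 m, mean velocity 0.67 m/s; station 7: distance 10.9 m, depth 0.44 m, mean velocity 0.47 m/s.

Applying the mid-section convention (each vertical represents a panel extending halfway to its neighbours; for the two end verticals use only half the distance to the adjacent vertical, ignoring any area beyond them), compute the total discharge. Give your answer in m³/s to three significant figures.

w_1 = (2.0 − 0.0)/2 = 1 m; q_1 = 0.28 × 0.39 × 1 = 0.1092 m³/s
w_2 = (3.5 − 0.0)/2 = 1.75 m; q_2 = 0.80 × 1.76 × 1.75 = 2.464 m³/s
w_3 = (4.8 − 2.0)/2 = 1.4 m; q_3 = 0.69 × 1.49 × 1.4 = 1.439 m³/s
w_4 = (6.7 − 3.5)/2 = 1.6 m; q_4 = 0.85 × 2.24 × 1.6 = 3.046 m³/s
w_5 = (9.2 − 4.8)/2 = 2.2 m; q_5 = 0.83 × 1.81 × 2.2 = 3.305 m³/s
w_6 = (10.9 − 6.7)/2 = 2.1 m; q_6 = 0.67 × 1.21 × 2.1 = 1.702 m³/s
w_7 = (10.9 − 9.2)/2 = 0.85 m; q_7 = 0.47 × 0.44 × 0.85 = 0.1758 m³/s
Q = Σ qᵢ = 12.24 m³/s

12.2 m³/s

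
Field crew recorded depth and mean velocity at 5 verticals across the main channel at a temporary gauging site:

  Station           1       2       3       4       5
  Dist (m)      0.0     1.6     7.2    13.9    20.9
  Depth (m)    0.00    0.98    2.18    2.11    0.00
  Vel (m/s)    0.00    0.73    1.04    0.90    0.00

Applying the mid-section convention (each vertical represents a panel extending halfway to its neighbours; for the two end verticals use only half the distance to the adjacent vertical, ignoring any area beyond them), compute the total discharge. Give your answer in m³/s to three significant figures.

29.5 m³/s

w_2 = (7.2 − 0.0)/2 = 3.6 m; q_2 = 0.73 × 0.98 × 3.6 = 2.575 m³/s
w_3 = (13.9 − 1.6)/2 = 6.15 m; q_3 = 1.04 × 2.18 × 6.15 = 13.94 m³/s
w_4 = (20.9 − 7.2)/2 = 6.85 m; q_4 = 0.90 × 2.11 × 6.85 = 13.01 m³/s
Stations 1, 5 contribute zero (depth or velocity is 0).
Q = Σ qᵢ = 29.53 m³/s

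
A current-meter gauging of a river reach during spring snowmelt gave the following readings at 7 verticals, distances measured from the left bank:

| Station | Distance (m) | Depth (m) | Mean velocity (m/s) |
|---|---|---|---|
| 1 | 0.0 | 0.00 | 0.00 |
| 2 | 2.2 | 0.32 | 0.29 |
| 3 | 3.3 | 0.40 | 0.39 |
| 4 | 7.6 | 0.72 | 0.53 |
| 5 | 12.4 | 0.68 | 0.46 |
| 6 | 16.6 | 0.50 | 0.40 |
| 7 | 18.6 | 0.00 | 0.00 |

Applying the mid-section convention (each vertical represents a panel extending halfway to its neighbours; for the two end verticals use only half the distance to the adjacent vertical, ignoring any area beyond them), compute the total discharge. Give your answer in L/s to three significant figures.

w_2 = (3.3 − 0.0)/2 = 1.65 m; q_2 = 0.29 × 0.32 × 1.65 = 0.1531 m³/s
w_3 = (7.6 − 2.2)/2 = 2.7 m; q_3 = 0.39 × 0.40 × 2.7 = 0.4212 m³/s
w_4 = (12.4 − 3.3)/2 = 4.55 m; q_4 = 0.53 × 0.72 × 4.55 = 1.736 m³/s
w_5 = (16.6 − 7.6)/2 = 4.5 m; q_5 = 0.46 × 0.68 × 4.5 = 1.408 m³/s
w_6 = (18.6 − 12.4)/2 = 3.1 m; q_6 = 0.40 × 0.50 × 3.1 = 0.6200 m³/s
Stations 1, 7 contribute zero (depth or velocity is 0).
Q = Σ qᵢ = 4.338 m³/s
= 4.338 × 1000 = 4338 L/s

4340 L/s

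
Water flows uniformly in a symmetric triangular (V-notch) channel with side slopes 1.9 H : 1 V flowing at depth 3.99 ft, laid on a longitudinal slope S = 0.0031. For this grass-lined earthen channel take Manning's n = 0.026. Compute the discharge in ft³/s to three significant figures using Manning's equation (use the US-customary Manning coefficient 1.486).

A = z·y² = 1.9×3.99² = 30.25 ft²
P = 2y√(1+z²) = 2×3.99×√(1+1.9²) = 17.13 ft
R = A/P = 30.25/17.13 = 1.765 ft
Q = (1.486/n)·A·R^(2/3)·S^(1/2) = (1.486/0.026) × 30.25 × 1.765^(2/3) × 0.0031^(1/2) = 140.6 ft³/s

141 ft³/s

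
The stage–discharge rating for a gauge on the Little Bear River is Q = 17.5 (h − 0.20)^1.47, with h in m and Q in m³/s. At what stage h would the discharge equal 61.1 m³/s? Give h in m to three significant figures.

2.54 m

h − h₀ = (Q/C)^(1/b) = (61.1/17.5)^(1/1.47) = 2.341 m
h = 0.20 + 2.341 = 2.541 m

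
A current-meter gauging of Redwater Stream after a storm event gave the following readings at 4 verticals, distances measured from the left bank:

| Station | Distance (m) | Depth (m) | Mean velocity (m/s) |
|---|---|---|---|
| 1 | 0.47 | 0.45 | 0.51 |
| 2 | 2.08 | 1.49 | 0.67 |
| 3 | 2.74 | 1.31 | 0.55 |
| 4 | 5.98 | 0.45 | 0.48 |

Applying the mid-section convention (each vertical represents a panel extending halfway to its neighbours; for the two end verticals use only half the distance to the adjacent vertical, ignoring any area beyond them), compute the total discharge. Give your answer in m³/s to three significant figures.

w_1 = (2.08 − 0.47)/2 = 0.805 m; q_1 = 0.51 × 0.45 × 0.805 = 0.1847 m³/s
w_2 = (2.74 − 0.47)/2 = 1.135 m; q_2 = 0.67 × 1.49 × 1.135 = 1.133 m³/s
w_3 = (5.98 − 2.08)/2 = 1.95 m; q_3 = 0.55 × 1.31 × 1.95 = 1.405 m³/s
w_4 = (5.98 − 2.74)/2 = 1.62 m; q_4 = 0.48 × 0.45 × 1.62 = 0.3499 m³/s
Q = Σ qᵢ = 3.073 m³/s

3.07 m³/s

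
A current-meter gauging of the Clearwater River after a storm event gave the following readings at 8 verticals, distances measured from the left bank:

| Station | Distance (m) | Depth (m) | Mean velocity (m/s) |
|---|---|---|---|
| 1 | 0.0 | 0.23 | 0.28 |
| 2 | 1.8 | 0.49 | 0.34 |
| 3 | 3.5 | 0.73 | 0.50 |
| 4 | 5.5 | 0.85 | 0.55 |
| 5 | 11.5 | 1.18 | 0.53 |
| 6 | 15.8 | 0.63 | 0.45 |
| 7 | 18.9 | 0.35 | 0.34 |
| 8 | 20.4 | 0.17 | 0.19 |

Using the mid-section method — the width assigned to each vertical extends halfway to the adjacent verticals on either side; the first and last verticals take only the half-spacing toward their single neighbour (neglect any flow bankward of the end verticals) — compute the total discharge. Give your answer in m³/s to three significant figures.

7.46 m³/s

w_1 = (1.8 − 0.0)/2 = 0.9 m; q_1 = 0.28 × 0.23 × 0.9 = 0.05796 m³/s
w_2 = (3.5 − 0.0)/2 = 1.75 m; q_2 = 0.34 × 0.49 × 1.75 = 0.2916 m³/s
w_3 = (5.5 − 1.8)/2 = 1.85 m; q_3 = 0.50 × 0.73 × 1.85 = 0.6753 m³/s
w_4 = (11.5 − 3.5)/2 = 4 m; q_4 = 0.55 × 0.85 × 4 = 1.870 m³/s
w_5 = (15.8 − 5.5)/2 = 5.15 m; q_5 = 0.53 × 1.18 × 5.15 = 3.221 m³/s
w_6 = (18.9 − 11.5)/2 = 3.7 m; q_6 = 0.45 × 0.63 × 3.7 = 1.049 m³/s
w_7 = (20.4 − 15.8)/2 = 2.3 m; q_7 = 0.34 × 0.35 × 2.3 = 0.2737 m³/s
w_8 = (20.4 − 18.9)/2 = 0.75 m; q_8 = 0.19 × 0.17 × 0.75 = 0.02423 m³/s
Q = Σ qᵢ = 7.462 m³/s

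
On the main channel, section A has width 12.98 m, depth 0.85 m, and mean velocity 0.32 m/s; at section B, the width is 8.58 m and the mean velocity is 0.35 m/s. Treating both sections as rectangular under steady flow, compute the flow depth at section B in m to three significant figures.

1.18 m

Q = A₁V₁ = (12.98×0.85) × 0.32 = 3.531 m³/s
d₂ = Q/(b₂ V₂) = 3.531/(8.58×0.35) = 1.176 m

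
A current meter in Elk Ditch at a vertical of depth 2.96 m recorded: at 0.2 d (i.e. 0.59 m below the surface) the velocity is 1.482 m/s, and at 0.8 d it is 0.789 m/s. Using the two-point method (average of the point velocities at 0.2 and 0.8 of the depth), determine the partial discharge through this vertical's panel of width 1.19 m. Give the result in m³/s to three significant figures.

v̄ = (1.482 + 0.789) / 2 = 1.136 m/s
q = v̄ × d × w = 1.136 × 2.96 × 1.19 = 4.000 m³/s

4.00 m³/s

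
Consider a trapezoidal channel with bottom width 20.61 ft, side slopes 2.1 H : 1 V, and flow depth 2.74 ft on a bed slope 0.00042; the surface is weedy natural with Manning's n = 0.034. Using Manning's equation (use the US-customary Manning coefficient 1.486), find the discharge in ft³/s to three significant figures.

108 ft³/s

A = (b + z·y)·y = (20.61 + 2.1×2.74)×2.74 = 72.24 ft²
P = b + 2y√(1+z²) = 20.61 + 2×2.74×√(1+2.1²) = 33.36 ft
R = A/P = 72.24/33.36 = 2.166 ft
Q = (1.486/n)·A·R^(2/3)·S^(1/2) = (1.486/0.034) × 72.24 × 2.166^(2/3) × 0.00042^(1/2) = 108.3 ft³/s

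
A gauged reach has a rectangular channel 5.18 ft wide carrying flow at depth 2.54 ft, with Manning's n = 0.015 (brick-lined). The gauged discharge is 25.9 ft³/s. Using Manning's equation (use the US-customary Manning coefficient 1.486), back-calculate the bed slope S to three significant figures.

A = b·y = 5.18 × 2.54 = 13.16 ft²
P = b + 2y = 5.18 + 2×2.54 = 10.26 ft
R = A/P = 13.16/10.26 = 1.282 ft
S = (Q·n / (1.486·A·R^(2/3)))² = (25.9×0.015 / (1.486×13.16×1.180))² = 0.0002834

0.000283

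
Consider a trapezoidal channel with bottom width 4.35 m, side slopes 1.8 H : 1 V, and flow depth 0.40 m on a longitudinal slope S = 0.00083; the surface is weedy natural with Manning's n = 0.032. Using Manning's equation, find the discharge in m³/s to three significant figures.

A = (b + z·y)·y = (4.35 + 1.8×0.40)×0.40 = 2.028 m²
P = b + 2y√(1+z²) = 4.35 + 2×0.40×√(1+1.8²) = 5.997 m
R = A/P = 2.028/5.997 = 0.3382 m
Q = (1/n)·A·R^(2/3)·S^(1/2) = (1/0.032) × 2.028 × 0.3382^(2/3) × 0.00083^(1/2) = 0.8862 m³/s

0.886 m³/s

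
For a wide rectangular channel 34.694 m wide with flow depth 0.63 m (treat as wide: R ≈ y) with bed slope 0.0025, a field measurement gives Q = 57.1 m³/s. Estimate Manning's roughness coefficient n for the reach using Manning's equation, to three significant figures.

0.0141

A = b·y = 34.694 × 0.63 = 21.86 m²
Wide channel: R ≈ y = 0.63 m
n = (1/Q)·A·R^(2/3)·S^(1/2) = (1/57.1) × 21.86 × 0.7349 × 0.05000 = 0.01407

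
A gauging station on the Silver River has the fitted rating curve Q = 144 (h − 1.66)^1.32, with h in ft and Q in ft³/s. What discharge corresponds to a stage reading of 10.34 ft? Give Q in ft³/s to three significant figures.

Q = 144 × (10.34 − 1.66)^1.32 = 144 × 8.68^1.32 = 2496 ft³/s

2500 ft³/s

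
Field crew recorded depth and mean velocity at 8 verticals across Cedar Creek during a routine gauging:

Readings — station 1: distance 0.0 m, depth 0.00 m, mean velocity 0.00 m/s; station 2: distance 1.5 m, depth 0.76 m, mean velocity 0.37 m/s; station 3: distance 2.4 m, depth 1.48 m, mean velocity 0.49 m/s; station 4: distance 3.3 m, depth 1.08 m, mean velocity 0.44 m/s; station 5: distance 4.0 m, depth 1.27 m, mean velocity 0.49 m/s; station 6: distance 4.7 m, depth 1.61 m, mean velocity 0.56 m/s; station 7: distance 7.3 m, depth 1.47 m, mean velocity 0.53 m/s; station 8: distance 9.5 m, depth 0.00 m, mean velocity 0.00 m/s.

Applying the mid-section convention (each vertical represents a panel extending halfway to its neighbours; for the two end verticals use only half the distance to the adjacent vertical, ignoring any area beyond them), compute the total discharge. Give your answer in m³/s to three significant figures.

w_2 = (2.4 − 0.0)/2 = 1.2 m; q_2 = 0.37 × 0.76 × 1.2 = 0.3374 m³/s
w_3 = (3.3 − 1.5)/2 = 0.9 m; q_3 = 0.49 × 1.48 × 0.9 = 0.6527 m³/s
w_4 = (4.0 − 2.4)/2 = 0.8 m; q_4 = 0.44 × 1.08 × 0.8 = 0.3802 m³/s
w_5 = (4.7 − 3.3)/2 = 0.7 m; q_5 = 0.49 × 1.27 × 0.7 = 0.4356 m³/s
w_6 = (7.3 − 4.0)/2 = 1.65 m; q_6 = 0.56 × 1.61 × 1.65 = 1.488 m³/s
w_7 = (9.5 − 4.7)/2 = 2.4 m; q_7 = 0.53 × 1.47 × 2.4 = 1.870 m³/s
Stations 1, 8 contribute zero (depth or velocity is 0).
Q = Σ qᵢ = 5.163 m³/s

5.16 m³/s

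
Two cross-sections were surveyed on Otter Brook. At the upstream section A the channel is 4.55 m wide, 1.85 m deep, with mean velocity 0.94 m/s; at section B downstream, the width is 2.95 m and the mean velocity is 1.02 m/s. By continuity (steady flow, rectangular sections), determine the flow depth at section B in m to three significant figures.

Q = A₁V₁ = (4.55×1.85) × 0.94 = 7.912 m³/s
d₂ = Q/(b₂ V₂) = 7.912/(2.95×1.02) = 2.630 m

2.63 m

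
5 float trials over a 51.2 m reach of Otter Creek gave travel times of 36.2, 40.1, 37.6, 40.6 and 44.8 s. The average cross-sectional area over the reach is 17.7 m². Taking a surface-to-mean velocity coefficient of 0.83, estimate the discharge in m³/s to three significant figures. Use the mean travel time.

t̄ = (36.2 + 40.1 + 37.6 + 40.6 + 44.8) / 5 = 39.86 s
v_surface = L / t̄ = 51.2 / 39.86 = 1.284 m/s
v_mean = 0.83 × 1.284 = 1.066 m/s
Q = A × v_mean = 17.7 × 1.066 = 18.87 m³/s

18.9 m³/s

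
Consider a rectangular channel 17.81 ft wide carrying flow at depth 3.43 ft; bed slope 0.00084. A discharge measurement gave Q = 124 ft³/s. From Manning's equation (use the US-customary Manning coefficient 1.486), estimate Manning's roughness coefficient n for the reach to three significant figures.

0.0388

A = b·y = 17.81 × 3.43 = 61.09 ft²
P = b + 2y = 17.81 + 2×3.43 = 24.67 ft
R = A/P = 61.09/24.67 = 2.476 ft
n = (1.486/Q)·A·R^(2/3)·S^(1/2) = (1.486/124) × 61.09 × 1.830 × 0.02898 = 0.03883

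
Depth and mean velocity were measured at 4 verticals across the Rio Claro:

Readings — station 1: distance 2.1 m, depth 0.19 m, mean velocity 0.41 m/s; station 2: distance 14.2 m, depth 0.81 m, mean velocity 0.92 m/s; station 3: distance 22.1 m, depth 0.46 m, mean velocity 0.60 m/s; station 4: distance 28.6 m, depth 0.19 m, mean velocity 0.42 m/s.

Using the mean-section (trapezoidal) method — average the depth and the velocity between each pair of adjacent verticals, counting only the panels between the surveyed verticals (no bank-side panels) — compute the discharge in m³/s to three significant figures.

8.91 m³/s

Panel 1-2: Δb = 12.1 m, d̄ = (0.19+0.81)/2 = 0.5, v̄ = (0.41+0.92)/2 = 0.665 → q = 12.1×0.5×0.665 = 4.023 m³/s
Panel 2-3: Δb = 7.9 m, d̄ = (0.81+0.46)/2 = 0.635, v̄ = (0.92+0.60)/2 = 0.76 → q = 7.9×0.635×0.76 = 3.813 m³/s
Panel 3-4: Δb = 6.5 m, d̄ = (0.46+0.19)/2 = 0.325, v̄ = (0.60+0.42)/2 = 0.51 → q = 6.5×0.325×0.51 = 1.077 m³/s
Q = Σ q = 8.913 m³/s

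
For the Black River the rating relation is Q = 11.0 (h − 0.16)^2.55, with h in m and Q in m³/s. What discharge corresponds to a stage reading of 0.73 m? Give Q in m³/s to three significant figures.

2.62 m³/s

Q = 11.0 × (0.73 − 0.16)^2.55 = 11.0 × 0.57^2.55 = 2.623 m³/s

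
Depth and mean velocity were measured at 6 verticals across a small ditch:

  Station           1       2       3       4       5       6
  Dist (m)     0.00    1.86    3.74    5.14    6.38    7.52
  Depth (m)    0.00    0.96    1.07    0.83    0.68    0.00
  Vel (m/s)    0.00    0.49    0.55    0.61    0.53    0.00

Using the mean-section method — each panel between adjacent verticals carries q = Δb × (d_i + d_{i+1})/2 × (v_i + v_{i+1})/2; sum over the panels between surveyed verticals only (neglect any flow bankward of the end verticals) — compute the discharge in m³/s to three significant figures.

2.62 m³/s

Panel 1-2: Δb = 1.86 m, d̄ = (0.00+0.96)/2 = 0.48, v̄ = (0.00+0.49)/2 = 0.245 → q = 1.86×0.48×0.245 = 0.2187 m³/s
Panel 2-3: Δb = 1.88 m, d̄ = (0.96+1.07)/2 = 1.015, v̄ = (0.49+0.55)/2 = 0.52 → q = 1.88×1.015×0.52 = 0.9923 m³/s
Panel 3-4: Δb = 1.4 m, d̄ = (1.07+0.83)/2 = 0.95, v̄ = (0.55+0.61)/2 = 0.58 → q = 1.4×0.95×0.58 = 0.7714 m³/s
Panel 4-5: Δb = 1.24 m, d̄ = (0.83+0.68)/2 = 0.755, v̄ = (0.61+0.53)/2 = 0.57 → q = 1.24×0.755×0.57 = 0.5336 m³/s
Panel 5-6: Δb = 1.14 m, d̄ = (0.68+0.00)/2 = 0.34, v̄ = (0.53+0.00)/2 = 0.265 → q = 1.14×0.34×0.265 = 0.1027 m³/s
Q = Σ q = 2.619 m³/s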